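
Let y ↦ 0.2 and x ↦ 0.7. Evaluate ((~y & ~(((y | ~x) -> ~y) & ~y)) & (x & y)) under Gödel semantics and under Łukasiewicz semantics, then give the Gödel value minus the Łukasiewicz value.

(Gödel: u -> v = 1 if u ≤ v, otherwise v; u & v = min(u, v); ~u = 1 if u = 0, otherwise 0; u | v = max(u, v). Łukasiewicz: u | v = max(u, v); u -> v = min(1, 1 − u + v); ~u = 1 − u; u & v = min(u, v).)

Gödel evaluation:
  ~y: Gödel ¬ of 0.2 = 0 (operand ≠ 0)
  ~x: Gödel ¬ of 0.7 = 0 (operand ≠ 0)
  (y | ~x) = max(0.2, 0) = 0.2
  ~y: Gödel ¬ of 0.2 = 0 (operand ≠ 0)
  ((y | ~x) -> ~y): 0.2 > 0, so result = 0
  ~y: Gödel ¬ of 0.2 = 0 (operand ≠ 0)
  (((y | ~x) -> ~y) & ~y) = min(0, 0) = 0
  ~(((y | ~x) -> ~y) & ~y): Gödel ¬ of 0 = 1 (operand is 0)
  (~y & ~(((y | ~x) -> ~y) & ~y)) = min(0, 1) = 0
  (x & y) = min(0.7, 0.2) = 0.2
  ((~y & ~(((y | ~x) -> ~y) & ~y)) & (x & y)) = min(0, 0.2) = 0
  Gödel value = 0
Łukasiewicz evaluation:
  ~y: Łukasiewicz ¬ gives 1 − 0.2 = 0.8
  ~x: Łukasiewicz ¬ gives 1 − 0.7 = 0.3
  (y | ~x) = max(0.2, 0.3) = 0.3
  ~y: Łukasiewicz ¬ gives 1 − 0.2 = 0.8
  ((y | ~x) -> ~y): min(1, 1 − 0.3 + 0.8) = 1
  ~y: Łukasiewicz ¬ gives 1 − 0.2 = 0.8
  (((y | ~x) -> ~y) & ~y) = min(1, 0.8) = 0.8
  ~(((y | ~x) -> ~y) & ~y): Łukasiewicz ¬ gives 1 − 0.8 = 0.2
  (~y & ~(((y | ~x) -> ~y) & ~y)) = min(0.8, 0.2) = 0.2
  (x & y) = min(0.7, 0.2) = 0.2
  ((~y & ~(((y | ~x) -> ~y) & ~y)) & (x & y)) = min(0.2, 0.2) = 0.2
  Łukasiewicz value = 0.2
Difference: 0 − 0.2 = -0.20

-0.20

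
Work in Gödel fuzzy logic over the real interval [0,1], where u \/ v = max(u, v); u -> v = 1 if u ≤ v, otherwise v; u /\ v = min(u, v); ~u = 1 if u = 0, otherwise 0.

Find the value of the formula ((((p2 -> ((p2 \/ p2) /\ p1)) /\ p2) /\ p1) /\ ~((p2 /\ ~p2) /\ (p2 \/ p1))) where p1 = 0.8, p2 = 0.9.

0.80

(p2 \/ p2) = max(0.9, 0.9) = 0.9
((p2 \/ p2) /\ p1) = min(0.9, 0.8) = 0.8
(p2 -> ((p2 \/ p2) /\ p1)): 0.9 > 0.8, so result = 0.8
((p2 -> ((p2 \/ p2) /\ p1)) /\ p2) = min(0.8, 0.9) = 0.8
(((p2 -> ((p2 \/ p2) /\ p1)) /\ p2) /\ p1) = min(0.8, 0.8) = 0.8
~p2: Gödel ¬ of 0.9 = 0 (operand ≠ 0)
(p2 /\ ~p2) = min(0.9, 0) = 0
(p2 \/ p1) = max(0.9, 0.8) = 0.9
((p2 /\ ~p2) /\ (p2 \/ p1)) = min(0, 0.9) = 0
~((p2 /\ ~p2) /\ (p2 \/ p1)): Gödel ¬ of 0 = 1 (operand is 0)
((((p2 -> ((p2 \/ p2) /\ p1)) /\ p2) /\ p1) /\ ~((p2 /\ ~p2) /\ (p2 \/ p1))) = min(0.8, 1) = 0.8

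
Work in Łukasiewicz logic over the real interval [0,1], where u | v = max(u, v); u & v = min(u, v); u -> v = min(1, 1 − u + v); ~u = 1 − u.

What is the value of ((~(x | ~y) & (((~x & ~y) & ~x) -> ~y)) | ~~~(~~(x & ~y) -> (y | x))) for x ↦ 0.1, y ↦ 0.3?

~y: Łukasiewicz ¬ gives 1 − 0.3 = 0.7
(x | ~y) = max(0.1, 0.7) = 0.7
~(x | ~y): Łukasiewicz ¬ gives 1 − 0.7 = 0.3
~x: Łukasiewicz ¬ gives 1 − 0.1 = 0.9
~y: Łukasiewicz ¬ gives 1 − 0.3 = 0.7
(~x & ~y) = min(0.9, 0.7) = 0.7
~x: Łukasiewicz ¬ gives 1 − 0.1 = 0.9
((~x & ~y) & ~x) = min(0.7, 0.9) = 0.7
~y: Łukasiewicz ¬ gives 1 − 0.3 = 0.7
(((~x & ~y) & ~x) -> ~y): min(1, 1 − 0.7 + 0.7) = 1
(~(x | ~y) & (((~x & ~y) & ~x) -> ~y)) = min(0.3, 1) = 0.3
~y: Łukasiewicz ¬ gives 1 − 0.3 = 0.7
(x & ~y) = min(0.1, 0.7) = 0.1
~(x & ~y): Łukasiewicz ¬ gives 1 − 0.1 = 0.9
~~(x & ~y): Łukasiewicz ¬ gives 1 − 0.9 = 0.1
(y | x) = max(0.3, 0.1) = 0.3
(~~(x & ~y) -> (y | x)): min(1, 1 − 0.1 + 0.3) = 1
~(~~(x & ~y) -> (y | x)): Łukasiewicz ¬ gives 1 − 1 = 0
~~(~~(x & ~y) -> (y | x)): Łukasiewicz ¬ gives 1 − 0 = 1
~~~(~~(x & ~y) -> (y | x)): Łukasiewicz ¬ gives 1 − 1 = 0
((~(x | ~y) & (((~x & ~y) & ~x) -> ~y)) | ~~~(~~(x & ~y) -> (y | x))) = max(0.3, 0) = 0.3

0.30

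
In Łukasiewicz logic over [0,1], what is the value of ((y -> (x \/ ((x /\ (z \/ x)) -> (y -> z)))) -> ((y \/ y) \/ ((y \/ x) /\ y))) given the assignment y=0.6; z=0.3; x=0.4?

(z \/ x) = max(0.3, 0.4) = 0.4
(x /\ (z \/ x)) = min(0.4, 0.4) = 0.4
(y -> z): min(1, 1 − 0.6 + 0.3) = 0.7
((x /\ (z \/ x)) -> (y -> z)): min(1, 1 − 0.4 + 0.7) = 1
(x \/ ((x /\ (z \/ x)) -> (y -> z))) = max(0.4, 1) = 1
(y -> (x \/ ((x /\ (z \/ x)) -> (y -> z)))): min(1, 1 − 0.6 + 1) = 1
(y \/ y) = max(0.6, 0.6) = 0.6
(y \/ x) = max(0.6, 0.4) = 0.6
((y \/ x) /\ y) = min(0.6, 0.6) = 0.6
((y \/ y) \/ ((y \/ x) /\ y)) = max(0.6, 0.6) = 0.6
((y -> (x \/ ((x /\ (z \/ x)) -> (y -> z)))) -> ((y \/ y) \/ ((y \/ x) /\ y))): min(1, 1 − 1 + 0.6) = 0.6

0.60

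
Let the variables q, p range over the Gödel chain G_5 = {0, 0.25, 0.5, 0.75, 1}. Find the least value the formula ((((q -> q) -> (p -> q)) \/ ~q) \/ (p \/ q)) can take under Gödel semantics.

0.50

The minimum is attained at q = 0.25, p = 0.5:
  (q -> q): 0.25 ≤ 0.25, so result = 1
  (p -> q): 0.5 > 0.25, so result = 0.25
  ((q -> q) -> (p -> q)): 1 > 0.25, so result = 0.25
  ~q: Gödel ¬ of 0.25 = 0 (operand ≠ 0)
  (((q -> q) -> (p -> q)) \/ ~q) = max(0.25, 0) = 0.25
  (p \/ q) = max(0.5, 0.25) = 0.5
  ((((q -> q) -> (p -> q)) \/ ~q) \/ (p \/ q)) = max(0.25, 0.5) = 0.5
Checking all 25 assignments confirms none give a value below 0.50.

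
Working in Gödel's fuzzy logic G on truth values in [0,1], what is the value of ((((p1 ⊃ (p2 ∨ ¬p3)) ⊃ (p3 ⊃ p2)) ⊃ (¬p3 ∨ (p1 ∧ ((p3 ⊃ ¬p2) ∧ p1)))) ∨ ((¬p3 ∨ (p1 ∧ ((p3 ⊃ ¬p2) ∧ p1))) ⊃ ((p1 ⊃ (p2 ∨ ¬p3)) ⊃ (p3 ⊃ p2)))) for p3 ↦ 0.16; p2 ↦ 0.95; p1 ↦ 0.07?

¬p3: Gödel ¬ of 0.16 = 0 (operand ≠ 0)
(p2 ∨ ¬p3) = max(0.95, 0) = 0.95
(p1 ⊃ (p2 ∨ ¬p3)): 0.07 ≤ 0.95, so result = 1
(p3 ⊃ p2): 0.16 ≤ 0.95, so result = 1
((p1 ⊃ (p2 ∨ ¬p3)) ⊃ (p3 ⊃ p2)): 1 ≤ 1, so result = 1
¬p3: Gödel ¬ of 0.16 = 0 (operand ≠ 0)
¬p2: Gödel ¬ of 0.95 = 0 (operand ≠ 0)
(p3 ⊃ ¬p2): 0.16 > 0, so result = 0
((p3 ⊃ ¬p2) ∧ p1) = min(0, 0.07) = 0
(p1 ∧ ((p3 ⊃ ¬p2) ∧ p1)) = min(0.07, 0) = 0
(¬p3 ∨ (p1 ∧ ((p3 ⊃ ¬p2) ∧ p1))) = max(0, 0) = 0
(((p1 ⊃ (p2 ∨ ¬p3)) ⊃ (p3 ⊃ p2)) ⊃ (¬p3 ∨ (p1 ∧ ((p3 ⊃ ¬p2) ∧ p1)))): 1 > 0, so result = 0
¬p3: Gödel ¬ of 0.16 = 0 (operand ≠ 0)
¬p2: Gödel ¬ of 0.95 = 0 (operand ≠ 0)
(p3 ⊃ ¬p2): 0.16 > 0, so result = 0
((p3 ⊃ ¬p2) ∧ p1) = min(0, 0.07) = 0
(p1 ∧ ((p3 ⊃ ¬p2) ∧ p1)) = min(0.07, 0) = 0
(¬p3 ∨ (p1 ∧ ((p3 ⊃ ¬p2) ∧ p1))) = max(0, 0) = 0
¬p3: Gödel ¬ of 0.16 = 0 (operand ≠ 0)
(p2 ∨ ¬p3) = max(0.95, 0) = 0.95
(p1 ⊃ (p2 ∨ ¬p3)): 0.07 ≤ 0.95, so result = 1
(p3 ⊃ p2): 0.16 ≤ 0.95, so result = 1
((p1 ⊃ (p2 ∨ ¬p3)) ⊃ (p3 ⊃ p2)): 1 ≤ 1, so result = 1
((¬p3 ∨ (p1 ∧ ((p3 ⊃ ¬p2) ∧ p1))) ⊃ ((p1 ⊃ (p2 ∨ ¬p3)) ⊃ (p3 ⊃ p2))): 0 ≤ 1, so result = 1
((((p1 ⊃ (p2 ∨ ¬p3)) ⊃ (p3 ⊃ p2)) ⊃ (¬p3 ∨ (p1 ∧ ((p3 ⊃ ¬p2) ∧ p1)))) ∨ ((¬p3 ∨ (p1 ∧ ((p3 ⊃ ¬p2) ∧ p1))) ⊃ ((p1 ⊃ (p2 ∨ ¬p3)) ⊃ (p3 ⊃ p2)))) = max(0, 1) = 1

1.00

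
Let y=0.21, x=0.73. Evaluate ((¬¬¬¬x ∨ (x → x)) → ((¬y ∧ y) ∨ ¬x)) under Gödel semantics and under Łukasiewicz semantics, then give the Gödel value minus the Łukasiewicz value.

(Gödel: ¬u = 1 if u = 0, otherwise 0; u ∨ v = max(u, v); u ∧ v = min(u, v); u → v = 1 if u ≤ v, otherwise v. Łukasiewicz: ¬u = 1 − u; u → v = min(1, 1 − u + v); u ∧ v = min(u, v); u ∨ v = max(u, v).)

Gödel evaluation:
  ¬x: Gödel ¬ of 0.73 = 0 (operand ≠ 0)
  ¬¬x: Gödel ¬ of 0 = 1 (operand is 0)
  ¬¬¬x: Gödel ¬ of 1 = 0 (operand ≠ 0)
  ¬¬¬¬x: Gödel ¬ of 0 = 1 (operand is 0)
  (x → x): 0.73 ≤ 0.73, so result = 1
  (¬¬¬¬x ∨ (x → x)) = max(1, 1) = 1
  ¬y: Gödel ¬ of 0.21 = 0 (operand ≠ 0)
  (¬y ∧ y) = min(0, 0.21) = 0
  ¬x: Gödel ¬ of 0.73 = 0 (operand ≠ 0)
  ((¬y ∧ y) ∨ ¬x) = max(0, 0) = 0
  ((¬¬¬¬x ∨ (x → x)) → ((¬y ∧ y) ∨ ¬x)): 1 > 0, so result = 0
  Gödel value = 0
Łukasiewicz evaluation:
  ¬x: Łukasiewicz ¬ gives 1 − 0.73 = 0.27
  ¬¬x: Łukasiewicz ¬ gives 1 − 0.27 = 0.73
  ¬¬¬x: Łukasiewicz ¬ gives 1 − 0.73 = 0.27
  ¬¬¬¬x: Łukasiewicz ¬ gives 1 − 0.27 = 0.73
  (x → x): min(1, 1 − 0.73 + 0.73) = 1
  (¬¬¬¬x ∨ (x → x)) = max(0.73, 1) = 1
  ¬y: Łukasiewicz ¬ gives 1 − 0.21 = 0.79
  (¬y ∧ y) = min(0.79, 0.21) = 0.21
  ¬x: Łukasiewicz ¬ gives 1 − 0.73 = 0.27
  ((¬y ∧ y) ∨ ¬x) = max(0.21, 0.27) = 0.27
  ((¬¬¬¬x ∨ (x → x)) → ((¬y ∧ y) ∨ ¬x)): min(1, 1 − 1 + 0.27) = 0.27
  Łukasiewicz value = 0.27
Difference: 0 − 0.27 = -0.27

-0.27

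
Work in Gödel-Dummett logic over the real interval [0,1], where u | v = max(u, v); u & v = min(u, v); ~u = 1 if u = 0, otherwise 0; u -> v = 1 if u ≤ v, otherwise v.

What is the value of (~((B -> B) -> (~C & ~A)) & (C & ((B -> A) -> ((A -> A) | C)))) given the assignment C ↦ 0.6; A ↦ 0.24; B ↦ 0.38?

(B -> B): 0.38 ≤ 0.38, so result = 1
~C: Gödel ¬ of 0.6 = 0 (operand ≠ 0)
~A: Gödel ¬ of 0.24 = 0 (operand ≠ 0)
(~C & ~A) = min(0, 0) = 0
((B -> B) -> (~C & ~A)): 1 > 0, so result = 0
~((B -> B) -> (~C & ~A)): Gödel ¬ of 0 = 1 (operand is 0)
(B -> A): 0.38 > 0.24, so result = 0.24
(A -> A): 0.24 ≤ 0.24, so result = 1
((A -> A) | C) = max(1, 0.6) = 1
((B -> A) -> ((A -> A) | C)): 0.24 ≤ 1, so result = 1
(C & ((B -> A) -> ((A -> A) | C))) = min(0.6, 1) = 0.6
(~((B -> B) -> (~C & ~A)) & (C & ((B -> A) -> ((A -> A) | C)))) = min(1, 0.6) = 0.6

0.60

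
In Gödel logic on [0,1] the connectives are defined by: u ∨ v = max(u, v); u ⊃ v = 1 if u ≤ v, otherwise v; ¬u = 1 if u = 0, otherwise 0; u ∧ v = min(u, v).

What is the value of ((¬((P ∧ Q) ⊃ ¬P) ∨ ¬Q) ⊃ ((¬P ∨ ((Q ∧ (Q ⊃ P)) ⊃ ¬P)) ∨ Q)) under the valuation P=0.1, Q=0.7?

0.70

(P ∧ Q) = min(0.1, 0.7) = 0.1
¬P: Gödel ¬ of 0.1 = 0 (operand ≠ 0)
((P ∧ Q) ⊃ ¬P): 0.1 > 0, so result = 0
¬((P ∧ Q) ⊃ ¬P): Gödel ¬ of 0 = 1 (operand is 0)
¬Q: Gödel ¬ of 0.7 = 0 (operand ≠ 0)
(¬((P ∧ Q) ⊃ ¬P) ∨ ¬Q) = max(1, 0) = 1
¬P: Gödel ¬ of 0.1 = 0 (operand ≠ 0)
(Q ⊃ P): 0.7 > 0.1, so result = 0.1
(Q ∧ (Q ⊃ P)) = min(0.7, 0.1) = 0.1
¬P: Gödel ¬ of 0.1 = 0 (operand ≠ 0)
((Q ∧ (Q ⊃ P)) ⊃ ¬P): 0.1 > 0, so result = 0
(¬P ∨ ((Q ∧ (Q ⊃ P)) ⊃ ¬P)) = max(0, 0) = 0
((¬P ∨ ((Q ∧ (Q ⊃ P)) ⊃ ¬P)) ∨ Q) = max(0, 0.7) = 0.7
((¬((P ∧ Q) ⊃ ¬P) ∨ ¬Q) ⊃ ((¬P ∨ ((Q ∧ (Q ⊃ P)) ⊃ ¬P)) ∨ Q)): 1 > 0.7, so result = 0.7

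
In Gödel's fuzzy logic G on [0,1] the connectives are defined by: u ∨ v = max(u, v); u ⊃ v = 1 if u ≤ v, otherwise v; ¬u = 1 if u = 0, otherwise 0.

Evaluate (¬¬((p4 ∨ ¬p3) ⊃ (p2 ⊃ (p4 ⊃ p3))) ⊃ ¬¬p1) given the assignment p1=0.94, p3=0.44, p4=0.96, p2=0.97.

¬p3: Gödel ¬ of 0.44 = 0 (operand ≠ 0)
(p4 ∨ ¬p3) = max(0.96, 0) = 0.96
(p4 ⊃ p3): 0.96 > 0.44, so result = 0.44
(p2 ⊃ (p4 ⊃ p3)): 0.97 > 0.44, so result = 0.44
((p4 ∨ ¬p3) ⊃ (p2 ⊃ (p4 ⊃ p3))): 0.96 > 0.44, so result = 0.44
¬((p4 ∨ ¬p3) ⊃ (p2 ⊃ (p4 ⊃ p3))): Gödel ¬ of 0.44 = 0 (operand ≠ 0)
¬¬((p4 ∨ ¬p3) ⊃ (p2 ⊃ (p4 ⊃ p3))): Gödel ¬ of 0 = 1 (operand is 0)
¬p1: Gödel ¬ of 0.94 = 0 (operand ≠ 0)
¬¬p1: Gödel ¬ of 0 = 1 (operand is 0)
(¬¬((p4 ∨ ¬p3) ⊃ (p2 ⊃ (p4 ⊃ p3))) ⊃ ¬¬p1): 1 ≤ 1, so result = 1

1.00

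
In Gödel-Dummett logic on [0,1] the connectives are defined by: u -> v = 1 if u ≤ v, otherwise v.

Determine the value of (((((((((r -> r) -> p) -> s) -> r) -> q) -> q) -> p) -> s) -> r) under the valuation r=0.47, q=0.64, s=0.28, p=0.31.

1.00

(r -> r): 0.47 ≤ 0.47, so result = 1
((r -> r) -> p): 1 > 0.31, so result = 0.31
(((r -> r) -> p) -> s): 0.31 > 0.28, so result = 0.28
((((r -> r) -> p) -> s) -> r): 0.28 ≤ 0.47, so result = 1
(((((r -> r) -> p) -> s) -> r) -> q): 1 > 0.64, so result = 0.64
((((((r -> r) -> p) -> s) -> r) -> q) -> q): 0.64 ≤ 0.64, so result = 1
(((((((r -> r) -> p) -> s) -> r) -> q) -> q) -> p): 1 > 0.31, so result = 0.31
((((((((r -> r) -> p) -> s) -> r) -> q) -> q) -> p) -> s): 0.31 > 0.28, so result = 0.28
(((((((((r -> r) -> p) -> s) -> r) -> q) -> q) -> p) -> s) -> r): 0.28 ≤ 0.47, so result = 1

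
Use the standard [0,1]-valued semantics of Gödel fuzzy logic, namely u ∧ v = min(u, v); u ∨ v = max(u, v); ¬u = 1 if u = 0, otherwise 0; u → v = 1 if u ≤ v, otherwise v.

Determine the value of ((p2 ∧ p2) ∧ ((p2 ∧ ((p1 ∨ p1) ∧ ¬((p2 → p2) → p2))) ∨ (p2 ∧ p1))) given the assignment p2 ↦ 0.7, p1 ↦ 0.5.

0.50

(p2 ∧ p2) = min(0.7, 0.7) = 0.7
(p1 ∨ p1) = max(0.5, 0.5) = 0.5
(p2 → p2): 0.7 ≤ 0.7, so result = 1
((p2 → p2) → p2): 1 > 0.7, so result = 0.7
¬((p2 → p2) → p2): Gödel ¬ of 0.7 = 0 (operand ≠ 0)
((p1 ∨ p1) ∧ ¬((p2 → p2) → p2)) = min(0.5, 0) = 0
(p2 ∧ ((p1 ∨ p1) ∧ ¬((p2 → p2) → p2))) = min(0.7, 0) = 0
(p2 ∧ p1) = min(0.7, 0.5) = 0.5
((p2 ∧ ((p1 ∨ p1) ∧ ¬((p2 → p2) → p2))) ∨ (p2 ∧ p1)) = max(0, 0.5) = 0.5
((p2 ∧ p2) ∧ ((p2 ∧ ((p1 ∨ p1) ∧ ¬((p2 → p2) → p2))) ∨ (p2 ∧ p1))) = min(0.7, 0.5) = 0.5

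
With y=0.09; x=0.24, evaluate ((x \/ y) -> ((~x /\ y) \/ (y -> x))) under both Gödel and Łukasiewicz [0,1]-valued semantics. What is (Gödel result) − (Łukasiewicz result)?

Gödel evaluation:
  (x \/ y) = max(0.24, 0.09) = 0.24
  ~x: Gödel ¬ of 0.24 = 0 (operand ≠ 0)
  (~x /\ y) = min(0, 0.09) = 0
  (y -> x): 0.09 ≤ 0.24, so result = 1
  ((~x /\ y) \/ (y -> x)) = max(0, 1) = 1
  ((x \/ y) -> ((~x /\ y) \/ (y -> x))): 0.24 ≤ 1, so result = 1
  Gödel value = 1
Łukasiewicz evaluation:
  (x \/ y) = max(0.24, 0.09) = 0.24
  ~x: Łukasiewicz ¬ gives 1 − 0.24 = 0.76
  (~x /\ y) = min(0.76, 0.09) = 0.09
  (y -> x): min(1, 1 − 0.09 + 0.24) = 1
  ((~x /\ y) \/ (y -> x)) = max(0.09, 1) = 1
  ((x \/ y) -> ((~x /\ y) \/ (y -> x))): min(1, 1 − 0.24 + 1) = 1
  Łukasiewicz value = 1
Difference: 1 − 1 = 0.00

0.00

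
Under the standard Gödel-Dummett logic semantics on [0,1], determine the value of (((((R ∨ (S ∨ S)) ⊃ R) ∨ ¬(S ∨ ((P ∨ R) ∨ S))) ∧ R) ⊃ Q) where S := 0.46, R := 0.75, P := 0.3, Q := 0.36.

0.36

(S ∨ S) = max(0.46, 0.46) = 0.46
(R ∨ (S ∨ S)) = max(0.75, 0.46) = 0.75
((R ∨ (S ∨ S)) ⊃ R): 0.75 ≤ 0.75, so result = 1
(P ∨ R) = max(0.3, 0.75) = 0.75
((P ∨ R) ∨ S) = max(0.75, 0.46) = 0.75
(S ∨ ((P ∨ R) ∨ S)) = max(0.46, 0.75) = 0.75
¬(S ∨ ((P ∨ R) ∨ S)): Gödel ¬ of 0.75 = 0 (operand ≠ 0)
(((R ∨ (S ∨ S)) ⊃ R) ∨ ¬(S ∨ ((P ∨ R) ∨ S))) = max(1, 0) = 1
((((R ∨ (S ∨ S)) ⊃ R) ∨ ¬(S ∨ ((P ∨ R) ∨ S))) ∧ R) = min(1, 0.75) = 0.75
(((((R ∨ (S ∨ S)) ⊃ R) ∨ ¬(S ∨ ((P ∨ R) ∨ S))) ∧ R) ⊃ Q): 0.75 > 0.36, so result = 0.36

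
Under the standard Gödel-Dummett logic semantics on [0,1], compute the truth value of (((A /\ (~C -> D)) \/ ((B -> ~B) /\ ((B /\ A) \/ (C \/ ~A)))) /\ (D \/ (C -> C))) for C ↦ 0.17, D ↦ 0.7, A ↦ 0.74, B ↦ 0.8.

~C: Gödel ¬ of 0.17 = 0 (operand ≠ 0)
(~C -> D): 0 ≤ 0.7, so result = 1
(A /\ (~C -> D)) = min(0.74, 1) = 0.74
~B: Gödel ¬ of 0.8 = 0 (operand ≠ 0)
(B -> ~B): 0.8 > 0, so result = 0
(B /\ A) = min(0.8, 0.74) = 0.74
~A: Gödel ¬ of 0.74 = 0 (operand ≠ 0)
(C \/ ~A) = max(0.17, 0) = 0.17
((B /\ A) \/ (C \/ ~A)) = max(0.74, 0.17) = 0.74
((B -> ~B) /\ ((B /\ A) \/ (C \/ ~A))) = min(0, 0.74) = 0
((A /\ (~C -> D)) \/ ((B -> ~B) /\ ((B /\ A) \/ (C \/ ~A)))) = max(0.74, 0) = 0.74
(C -> C): 0.17 ≤ 0.17, so result = 1
(D \/ (C -> C)) = max(0.7, 1) = 1
(((A /\ (~C -> D)) \/ ((B -> ~B) /\ ((B /\ A) \/ (C \/ ~A)))) /\ (D \/ (C -> C))) = min(0.74, 1) = 0.74

0.74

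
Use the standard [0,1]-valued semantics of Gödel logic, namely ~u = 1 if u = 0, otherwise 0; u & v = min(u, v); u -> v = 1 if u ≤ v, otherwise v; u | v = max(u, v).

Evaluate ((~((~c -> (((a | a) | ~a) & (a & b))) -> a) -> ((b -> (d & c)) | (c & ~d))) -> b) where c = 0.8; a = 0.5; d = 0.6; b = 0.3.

~c: Gödel ¬ of 0.8 = 0 (operand ≠ 0)
(a | a) = max(0.5, 0.5) = 0.5
~a: Gödel ¬ of 0.5 = 0 (operand ≠ 0)
((a | a) | ~a) = max(0.5, 0) = 0.5
(a & b) = min(0.5, 0.3) = 0.3
(((a | a) | ~a) & (a & b)) = min(0.5, 0.3) = 0.3
(~c -> (((a | a) | ~a) & (a & b))): 0 ≤ 0.3, so result = 1
((~c -> (((a | a) | ~a) & (a & b))) -> a): 1 > 0.5, so result = 0.5
~((~c -> (((a | a) | ~a) & (a & b))) -> a): Gödel ¬ of 0.5 = 0 (operand ≠ 0)
(d & c) = min(0.6, 0.8) = 0.6
(b -> (d & c)): 0.3 ≤ 0.6, so result = 1
~d: Gödel ¬ of 0.6 = 0 (operand ≠ 0)
(c & ~d) = min(0.8, 0) = 0
((b -> (d & c)) | (c & ~d)) = max(1, 0) = 1
(~((~c -> (((a | a) | ~a) & (a & b))) -> a) -> ((b -> (d & c)) | (c & ~d))): 0 ≤ 1, so result = 1
((~((~c -> (((a | a) | ~a) & (a & b))) -> a) -> ((b -> (d & c)) | (c & ~d))) -> b): 1 > 0.3, so result = 0.3

0.30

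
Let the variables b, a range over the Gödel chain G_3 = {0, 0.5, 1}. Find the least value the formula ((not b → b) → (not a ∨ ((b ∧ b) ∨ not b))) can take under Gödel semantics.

0.50

The minimum is attained at b = 0.5, a = 0.5:
  not b: Gödel ¬ of 0.5 = 0 (operand ≠ 0)
  (not b → b): 0 ≤ 0.5, so result = 1
  not a: Gödel ¬ of 0.5 = 0 (operand ≠ 0)
  (b ∧ b) = min(0.5, 0.5) = 0.5
  not b: Gödel ¬ of 0.5 = 0 (operand ≠ 0)
  ((b ∧ b) ∨ not b) = max(0.5, 0) = 0.5
  (not a ∨ ((b ∧ b) ∨ not b)) = max(0, 0.5) = 0.5
  ((not b → b) → (not a ∨ ((b ∧ b) ∨ not b))): 1 > 0.5, so result = 0.5
Checking all 9 assignments confirms none give a value below 0.50.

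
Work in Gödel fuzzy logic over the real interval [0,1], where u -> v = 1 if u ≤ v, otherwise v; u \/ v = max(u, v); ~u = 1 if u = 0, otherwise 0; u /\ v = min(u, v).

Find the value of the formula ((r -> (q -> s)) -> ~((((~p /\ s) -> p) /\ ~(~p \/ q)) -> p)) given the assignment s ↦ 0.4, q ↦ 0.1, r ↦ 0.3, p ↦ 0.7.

0.00

(q -> s): 0.1 ≤ 0.4, so result = 1
(r -> (q -> s)): 0.3 ≤ 1, so result = 1
~p: Gödel ¬ of 0.7 = 0 (operand ≠ 0)
(~p /\ s) = min(0, 0.4) = 0
((~p /\ s) -> p): 0 ≤ 0.7, so result = 1
~p: Gödel ¬ of 0.7 = 0 (operand ≠ 0)
(~p \/ q) = max(0, 0.1) = 0.1
~(~p \/ q): Gödel ¬ of 0.1 = 0 (operand ≠ 0)
(((~p /\ s) -> p) /\ ~(~p \/ q)) = min(1, 0) = 0
((((~p /\ s) -> p) /\ ~(~p \/ q)) -> p): 0 ≤ 0.7, so result = 1
~((((~p /\ s) -> p) /\ ~(~p \/ q)) -> p): Gödel ¬ of 1 = 0 (operand ≠ 0)
((r -> (q -> s)) -> ~((((~p /\ s) -> p) /\ ~(~p \/ q)) -> p)): 1 > 0, so result = 0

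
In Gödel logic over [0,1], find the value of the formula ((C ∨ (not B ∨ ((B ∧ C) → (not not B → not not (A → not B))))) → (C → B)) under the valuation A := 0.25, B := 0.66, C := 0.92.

0.66

not B: Gödel ¬ of 0.66 = 0 (operand ≠ 0)
(B ∧ C) = min(0.66, 0.92) = 0.66
not B: Gödel ¬ of 0.66 = 0 (operand ≠ 0)
not not B: Gödel ¬ of 0 = 1 (operand is 0)
not B: Gödel ¬ of 0.66 = 0 (operand ≠ 0)
(A → not B): 0.25 > 0, so result = 0
not (A → not B): Gödel ¬ of 0 = 1 (operand is 0)
not not (A → not B): Gödel ¬ of 1 = 0 (operand ≠ 0)
(not not B → not not (A → not B)): 1 > 0, so result = 0
((B ∧ C) → (not not B → not not (A → not B))): 0.66 > 0, so result = 0
(not B ∨ ((B ∧ C) → (not not B → not not (A → not B)))) = max(0, 0) = 0
(C ∨ (not B ∨ ((B ∧ C) → (not not B → not not (A → not B))))) = max(0.92, 0) = 0.92
(C → B): 0.92 > 0.66, so result = 0.66
((C ∨ (not B ∨ ((B ∧ C) → (not not B → not not (A → not B))))) → (C → B)): 0.92 > 0.66, so result = 0.66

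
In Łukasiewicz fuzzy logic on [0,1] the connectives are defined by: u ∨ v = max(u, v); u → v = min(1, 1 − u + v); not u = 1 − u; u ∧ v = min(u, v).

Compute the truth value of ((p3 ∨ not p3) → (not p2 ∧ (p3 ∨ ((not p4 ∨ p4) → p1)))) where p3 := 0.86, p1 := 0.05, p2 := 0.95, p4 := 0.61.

0.19

not p3: Łukasiewicz ¬ gives 1 − 0.86 = 0.14
(p3 ∨ not p3) = max(0.86, 0.14) = 0.86
not p2: Łukasiewicz ¬ gives 1 − 0.95 = 0.05
not p4: Łukasiewicz ¬ gives 1 − 0.61 = 0.39
(not p4 ∨ p4) = max(0.39, 0.61) = 0.61
((not p4 ∨ p4) → p1): min(1, 1 − 0.61 + 0.05) = 0.44
(p3 ∨ ((not p4 ∨ p4) → p1)) = max(0.86, 0.44) = 0.86
(not p2 ∧ (p3 ∨ ((not p4 ∨ p4) → p1))) = min(0.05, 0.86) = 0.05
((p3 ∨ not p3) → (not p2 ∧ (p3 ∨ ((not p4 ∨ p4) → p1)))): min(1, 1 − 0.86 + 0.05) = 0.19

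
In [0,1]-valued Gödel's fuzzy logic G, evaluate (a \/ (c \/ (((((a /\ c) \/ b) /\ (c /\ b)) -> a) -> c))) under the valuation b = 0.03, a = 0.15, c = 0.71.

(a /\ c) = min(0.15, 0.71) = 0.15
((a /\ c) \/ b) = max(0.15, 0.03) = 0.15
(c /\ b) = min(0.71, 0.03) = 0.03
(((a /\ c) \/ b) /\ (c /\ b)) = min(0.15, 0.03) = 0.03
((((a /\ c) \/ b) /\ (c /\ b)) -> a): 0.03 ≤ 0.15, so result = 1
(((((a /\ c) \/ b) /\ (c /\ b)) -> a) -> c): 1 > 0.71, so result = 0.71
(c \/ (((((a /\ c) \/ b) /\ (c /\ b)) -> a) -> c)) = max(0.71, 0.71) = 0.71
(a \/ (c \/ (((((a /\ c) \/ b) /\ (c /\ b)) -> a) -> c))) = max(0.15, 0.71) = 0.71

0.71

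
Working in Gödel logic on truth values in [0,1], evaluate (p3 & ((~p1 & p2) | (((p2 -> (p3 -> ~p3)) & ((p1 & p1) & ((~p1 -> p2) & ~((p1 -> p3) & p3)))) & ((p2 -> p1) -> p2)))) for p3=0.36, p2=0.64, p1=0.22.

~p1: Gödel ¬ of 0.22 = 0 (operand ≠ 0)
(~p1 & p2) = min(0, 0.64) = 0
~p3: Gödel ¬ of 0.36 = 0 (operand ≠ 0)
(p3 -> ~p3): 0.36 > 0, so result = 0
(p2 -> (p3 -> ~p3)): 0.64 > 0, so result = 0
(p1 & p1) = min(0.22, 0.22) = 0.22
~p1: Gödel ¬ of 0.22 = 0 (operand ≠ 0)
(~p1 -> p2): 0 ≤ 0.64, so result = 1
(p1 -> p3): 0.22 ≤ 0.36, so result = 1
((p1 -> p3) & p3) = min(1, 0.36) = 0.36
~((p1 -> p3) & p3): Gödel ¬ of 0.36 = 0 (operand ≠ 0)
((~p1 -> p2) & ~((p1 -> p3) & p3)) = min(1, 0) = 0
((p1 & p1) & ((~p1 -> p2) & ~((p1 -> p3) & p3))) = min(0.22, 0) = 0
((p2 -> (p3 -> ~p3)) & ((p1 & p1) & ((~p1 -> p2) & ~((p1 -> p3) & p3)))) = min(0, 0) = 0
(p2 -> p1): 0.64 > 0.22, so result = 0.22
((p2 -> p1) -> p2): 0.22 ≤ 0.64, so result = 1
(((p2 -> (p3 -> ~p3)) & ((p1 & p1) & ((~p1 -> p2) & ~((p1 -> p3) & p3)))) & ((p2 -> p1) -> p2)) = min(0, 1) = 0
((~p1 & p2) | (((p2 -> (p3 -> ~p3)) & ((p1 & p1) & ((~p1 -> p2) & ~((p1 -> p3) & p3)))) & ((p2 -> p1) -> p2))) = max(0, 0) = 0
(p3 & ((~p1 & p2) | (((p2 -> (p3 -> ~p3)) & ((p1 & p1) & ((~p1 -> p2) & ~((p1 -> p3) & p3)))) & ((p2 -> p1) -> p2)))) = min(0.36, 0) = 0

0.00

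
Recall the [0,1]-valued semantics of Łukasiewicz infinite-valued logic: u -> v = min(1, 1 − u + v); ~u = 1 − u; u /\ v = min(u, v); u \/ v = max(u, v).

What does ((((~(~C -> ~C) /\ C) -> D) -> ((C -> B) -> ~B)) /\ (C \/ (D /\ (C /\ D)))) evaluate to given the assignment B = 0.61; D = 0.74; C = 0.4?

~C: Łukasiewicz ¬ gives 1 − 0.4 = 0.6
~C: Łukasiewicz ¬ gives 1 − 0.4 = 0.6
(~C -> ~C): min(1, 1 − 0.6 + 0.6) = 1
~(~C -> ~C): Łukasiewicz ¬ gives 1 − 1 = 0
(~(~C -> ~C) /\ C) = min(0, 0.4) = 0
((~(~C -> ~C) /\ C) -> D): min(1, 1 − 0 + 0.74) = 1
(C -> B): min(1, 1 − 0.4 + 0.61) = 1
~B: Łukasiewicz ¬ gives 1 − 0.61 = 0.39
((C -> B) -> ~B): min(1, 1 − 1 + 0.39) = 0.39
(((~(~C -> ~C) /\ C) -> D) -> ((C -> B) -> ~B)): min(1, 1 − 1 + 0.39) = 0.39
(C /\ D) = min(0.4, 0.74) = 0.4
(D /\ (C /\ D)) = min(0.74, 0.4) = 0.4
(C \/ (D /\ (C /\ D))) = max(0.4, 0.4) = 0.4
((((~(~C -> ~C) /\ C) -> D) -> ((C -> B) -> ~B)) /\ (C \/ (D /\ (C /\ D)))) = min(0.39, 0.4) = 0.39

0.39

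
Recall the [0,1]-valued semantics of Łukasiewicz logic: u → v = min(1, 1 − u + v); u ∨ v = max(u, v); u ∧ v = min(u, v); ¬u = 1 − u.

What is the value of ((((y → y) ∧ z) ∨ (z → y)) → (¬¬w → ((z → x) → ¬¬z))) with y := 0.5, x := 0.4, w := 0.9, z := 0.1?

0.20

(y → y): min(1, 1 − 0.5 + 0.5) = 1
((y → y) ∧ z) = min(1, 0.1) = 0.1
(z → y): min(1, 1 − 0.1 + 0.5) = 1
(((y → y) ∧ z) ∨ (z → y)) = max(0.1, 1) = 1
¬w: Łukasiewicz ¬ gives 1 − 0.9 = 0.1
¬¬w: Łukasiewicz ¬ gives 1 − 0.1 = 0.9
(z → x): min(1, 1 − 0.1 + 0.4) = 1
¬z: Łukasiewicz ¬ gives 1 − 0.1 = 0.9
¬¬z: Łukasiewicz ¬ gives 1 − 0.9 = 0.1
((z → x) → ¬¬z): min(1, 1 − 1 + 0.1) = 0.1
(¬¬w → ((z → x) → ¬¬z)): min(1, 1 − 0.9 + 0.1) = 0.2
((((y → y) ∧ z) ∨ (z → y)) → (¬¬w → ((z → x) → ¬¬z))): min(1, 1 − 1 + 0.2) = 0.2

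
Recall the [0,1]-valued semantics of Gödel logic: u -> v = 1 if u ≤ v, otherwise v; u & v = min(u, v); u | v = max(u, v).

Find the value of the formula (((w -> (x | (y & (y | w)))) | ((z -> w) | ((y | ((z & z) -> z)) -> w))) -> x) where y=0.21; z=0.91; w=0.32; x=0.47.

0.47

(y | w) = max(0.21, 0.32) = 0.32
(y & (y | w)) = min(0.21, 0.32) = 0.21
(x | (y & (y | w))) = max(0.47, 0.21) = 0.47
(w -> (x | (y & (y | w)))): 0.32 ≤ 0.47, so result = 1
(z -> w): 0.91 > 0.32, so result = 0.32
(z & z) = min(0.91, 0.91) = 0.91
((z & z) -> z): 0.91 ≤ 0.91, so result = 1
(y | ((z & z) -> z)) = max(0.21, 1) = 1
((y | ((z & z) -> z)) -> w): 1 > 0.32, so result = 0.32
((z -> w) | ((y | ((z & z) -> z)) -> w)) = max(0.32, 0.32) = 0.32
((w -> (x | (y & (y | w)))) | ((z -> w) | ((y | ((z & z) -> z)) -> w))) = max(1, 0.32) = 1
(((w -> (x | (y & (y | w)))) | ((z -> w) | ((y | ((z & z) -> z)) -> w))) -> x): 1 > 0.47, so result = 0.47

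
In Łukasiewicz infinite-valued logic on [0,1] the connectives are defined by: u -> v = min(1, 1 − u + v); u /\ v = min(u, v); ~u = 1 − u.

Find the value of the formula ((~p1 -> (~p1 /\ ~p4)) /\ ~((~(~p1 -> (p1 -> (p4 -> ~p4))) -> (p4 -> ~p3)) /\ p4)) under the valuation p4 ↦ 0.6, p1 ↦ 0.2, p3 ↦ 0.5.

0.40

~p1: Łukasiewicz ¬ gives 1 − 0.2 = 0.8
~p1: Łukasiewicz ¬ gives 1 − 0.2 = 0.8
~p4: Łukasiewicz ¬ gives 1 − 0.6 = 0.4
(~p1 /\ ~p4) = min(0.8, 0.4) = 0.4
(~p1 -> (~p1 /\ ~p4)): min(1, 1 − 0.8 + 0.4) = 0.6
~p1: Łukasiewicz ¬ gives 1 − 0.2 = 0.8
~p4: Łukasiewicz ¬ gives 1 − 0.6 = 0.4
(p4 -> ~p4): min(1, 1 − 0.6 + 0.4) = 0.8
(p1 -> (p4 -> ~p4)): min(1, 1 − 0.2 + 0.8) = 1
(~p1 -> (p1 -> (p4 -> ~p4))): min(1, 1 − 0.8 + 1) = 1
~(~p1 -> (p1 -> (p4 -> ~p4))): Łukasiewicz ¬ gives 1 − 1 = 0
~p3: Łukasiewicz ¬ gives 1 − 0.5 = 0.5
(p4 -> ~p3): min(1, 1 − 0.6 + 0.5) = 0.9
(~(~p1 -> (p1 -> (p4 -> ~p4))) -> (p4 -> ~p3)): min(1, 1 − 0 + 0.9) = 1
((~(~p1 -> (p1 -> (p4 -> ~p4))) -> (p4 -> ~p3)) /\ p4) = min(1, 0.6) = 0.6
~((~(~p1 -> (p1 -> (p4 -> ~p4))) -> (p4 -> ~p3)) /\ p4): Łukasiewicz ¬ gives 1 − 0.6 = 0.4
((~p1 -> (~p1 /\ ~p4)) /\ ~((~(~p1 -> (p1 -> (p4 -> ~p4))) -> (p4 -> ~p3)) /\ p4)) = min(0.6, 0.4) = 0.4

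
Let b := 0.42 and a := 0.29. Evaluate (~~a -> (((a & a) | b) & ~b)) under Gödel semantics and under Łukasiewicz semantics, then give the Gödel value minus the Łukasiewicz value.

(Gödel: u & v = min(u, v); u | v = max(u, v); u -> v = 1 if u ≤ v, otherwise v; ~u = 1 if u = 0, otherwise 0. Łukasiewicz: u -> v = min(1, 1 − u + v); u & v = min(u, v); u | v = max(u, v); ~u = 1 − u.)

Gödel evaluation:
  ~a: Gödel ¬ of 0.29 = 0 (operand ≠ 0)
  ~~a: Gödel ¬ of 0 = 1 (operand is 0)
  (a & a) = min(0.29, 0.29) = 0.29
  ((a & a) | b) = max(0.29, 0.42) = 0.42
  ~b: Gödel ¬ of 0.42 = 0 (operand ≠ 0)
  (((a & a) | b) & ~b) = min(0.42, 0) = 0
  (~~a -> (((a & a) | b) & ~b)): 1 > 0, so result = 0
  Gödel value = 0
Łukasiewicz evaluation:
  ~a: Łukasiewicz ¬ gives 1 − 0.29 = 0.71
  ~~a: Łukasiewicz ¬ gives 1 − 0.71 = 0.29
  (a & a) = min(0.29, 0.29) = 0.29
  ((a & a) | b) = max(0.29, 0.42) = 0.42
  ~b: Łukasiewicz ¬ gives 1 − 0.42 = 0.58
  (((a & a) | b) & ~b) = min(0.42, 0.58) = 0.42
  (~~a -> (((a & a) | b) & ~b)): min(1, 1 − 0.29 + 0.42) = 1
  Łukasiewicz value = 1
Difference: 0 − 1 = -1.00

-1.00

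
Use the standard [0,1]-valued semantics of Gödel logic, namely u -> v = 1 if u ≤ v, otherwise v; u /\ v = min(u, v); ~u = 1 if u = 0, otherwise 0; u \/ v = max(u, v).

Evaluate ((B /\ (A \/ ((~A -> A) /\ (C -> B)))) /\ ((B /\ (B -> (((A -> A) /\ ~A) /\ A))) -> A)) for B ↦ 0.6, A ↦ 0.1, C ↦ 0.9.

0.60

~A: Gödel ¬ of 0.1 = 0 (operand ≠ 0)
(~A -> A): 0 ≤ 0.1, so result = 1
(C -> B): 0.9 > 0.6, so result = 0.6
((~A -> A) /\ (C -> B)) = min(1, 0.6) = 0.6
(A \/ ((~A -> A) /\ (C -> B))) = max(0.1, 0.6) = 0.6
(B /\ (A \/ ((~A -> A) /\ (C -> B)))) = min(0.6, 0.6) = 0.6
(A -> A): 0.1 ≤ 0.1, so result = 1
~A: Gödel ¬ of 0.1 = 0 (operand ≠ 0)
((A -> A) /\ ~A) = min(1, 0) = 0
(((A -> A) /\ ~A) /\ A) = min(0, 0.1) = 0
(B -> (((A -> A) /\ ~A) /\ A)): 0.6 > 0, so result = 0
(B /\ (B -> (((A -> A) /\ ~A) /\ A))) = min(0.6, 0) = 0
((B /\ (B -> (((A -> A) /\ ~A) /\ A))) -> A): 0 ≤ 0.1, so result = 1
((B /\ (A \/ ((~A -> A) /\ (C -> B)))) /\ ((B /\ (B -> (((A -> A) /\ ~A) /\ A))) -> A)) = min(0.6, 1) = 0.6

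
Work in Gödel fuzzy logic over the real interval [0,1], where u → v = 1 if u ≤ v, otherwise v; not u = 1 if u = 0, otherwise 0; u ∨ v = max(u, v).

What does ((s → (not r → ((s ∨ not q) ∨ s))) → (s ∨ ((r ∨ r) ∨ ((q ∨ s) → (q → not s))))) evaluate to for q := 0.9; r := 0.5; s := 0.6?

not r: Gödel ¬ of 0.5 = 0 (operand ≠ 0)
not q: Gödel ¬ of 0.9 = 0 (operand ≠ 0)
(s ∨ not q) = max(0.6, 0) = 0.6
((s ∨ not q) ∨ s) = max(0.6, 0.6) = 0.6
(not r → ((s ∨ not q) ∨ s)): 0 ≤ 0.6, so result = 1
(s → (not r → ((s ∨ not q) ∨ s))): 0.6 ≤ 1, so result = 1
(r ∨ r) = max(0.5, 0.5) = 0.5
(q ∨ s) = max(0.9, 0.6) = 0.9
not s: Gödel ¬ of 0.6 = 0 (operand ≠ 0)
(q → not s): 0.9 > 0, so result = 0
((q ∨ s) → (q → not s)): 0.9 > 0, so result = 0
((r ∨ r) ∨ ((q ∨ s) → (q → not s))) = max(0.5, 0) = 0.5
(s ∨ ((r ∨ r) ∨ ((q ∨ s) → (q → not s)))) = max(0.6, 0.5) = 0.6
((s → (not r → ((s ∨ not q) ∨ s))) → (s ∨ ((r ∨ r) ∨ ((q ∨ s) → (q → not s))))): 1 > 0.6, so result = 0.6

0.60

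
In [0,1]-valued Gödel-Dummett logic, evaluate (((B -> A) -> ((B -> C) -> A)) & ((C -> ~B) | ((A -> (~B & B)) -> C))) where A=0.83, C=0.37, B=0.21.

0.83

(B -> A): 0.21 ≤ 0.83, so result = 1
(B -> C): 0.21 ≤ 0.37, so result = 1
((B -> C) -> A): 1 > 0.83, so result = 0.83
((B -> A) -> ((B -> C) -> A)): 1 > 0.83, so result = 0.83
~B: Gödel ¬ of 0.21 = 0 (operand ≠ 0)
(C -> ~B): 0.37 > 0, so result = 0
~B: Gödel ¬ of 0.21 = 0 (operand ≠ 0)
(~B & B) = min(0, 0.21) = 0
(A -> (~B & B)): 0.83 > 0, so result = 0
((A -> (~B & B)) -> C): 0 ≤ 0.37, so result = 1
((C -> ~B) | ((A -> (~B & B)) -> C)) = max(0, 1) = 1
(((B -> A) -> ((B -> C) -> A)) & ((C -> ~B) | ((A -> (~B & B)) -> C))) = min(0.83, 1) = 0.83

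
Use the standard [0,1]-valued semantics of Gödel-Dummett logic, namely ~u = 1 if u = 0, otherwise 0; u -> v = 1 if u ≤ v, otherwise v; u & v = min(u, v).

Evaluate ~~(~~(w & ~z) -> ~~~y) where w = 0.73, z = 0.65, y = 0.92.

1.00

~z: Gödel ¬ of 0.65 = 0 (operand ≠ 0)
(w & ~z) = min(0.73, 0) = 0
~(w & ~z): Gödel ¬ of 0 = 1 (operand is 0)
~~(w & ~z): Gödel ¬ of 1 = 0 (operand ≠ 0)
~y: Gödel ¬ of 0.92 = 0 (operand ≠ 0)
~~y: Gödel ¬ of 0 = 1 (operand is 0)
~~~y: Gödel ¬ of 1 = 0 (operand ≠ 0)
(~~(w & ~z) -> ~~~y): 0 ≤ 0, so result = 1
~(~~(w & ~z) -> ~~~y): Gödel ¬ of 1 = 0 (operand ≠ 0)
~~(~~(w & ~z) -> ~~~y): Gödel ¬ of 0 = 1 (operand is 0)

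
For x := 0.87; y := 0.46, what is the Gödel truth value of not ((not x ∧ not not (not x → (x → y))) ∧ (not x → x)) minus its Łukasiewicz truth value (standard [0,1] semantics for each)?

0.13

Gödel evaluation:
  not x: Gödel ¬ of 0.87 = 0 (operand ≠ 0)
  not x: Gödel ¬ of 0.87 = 0 (operand ≠ 0)
  (x → y): 0.87 > 0.46, so result = 0.46
  (not x → (x → y)): 0 ≤ 0.46, so result = 1
  not (not x → (x → y)): Gödel ¬ of 1 = 0 (operand ≠ 0)
  not not (not x → (x → y)): Gödel ¬ of 0 = 1 (operand is 0)
  (not x ∧ not not (not x → (x → y))) = min(0, 1) = 0
  not x: Gödel ¬ of 0.87 = 0 (operand ≠ 0)
  (not x → x): 0 ≤ 0.87, so result = 1
  ((not x ∧ not not (not x → (x → y))) ∧ (not x → x)) = min(0, 1) = 0
  not ((not x ∧ not not (not x → (x → y))) ∧ (not x → x)): Gödel ¬ of 0 = 1 (operand is 0)
  Gödel value = 1
Łukasiewicz evaluation:
  not x: Łukasiewicz ¬ gives 1 − 0.87 = 0.13
  not x: Łukasiewicz ¬ gives 1 − 0.87 = 0.13
  (x → y): min(1, 1 − 0.87 + 0.46) = 0.59
  (not x → (x → y)): min(1, 1 − 0.13 + 0.59) = 1
  not (not x → (x → y)): Łukasiewicz ¬ gives 1 − 1 = 0
  not not (not x → (x → y)): Łukasiewicz ¬ gives 1 − 0 = 1
  (not x ∧ not not (not x → (x → y))) = min(0.13, 1) = 0.13
  not x: Łukasiewicz ¬ gives 1 − 0.87 = 0.13
  (not x → x): min(1, 1 − 0.13 + 0.87) = 1
  ((not x ∧ not not (not x → (x → y))) ∧ (not x → x)) = min(0.13, 1) = 0.13
  not ((not x ∧ not not (not x → (x → y))) ∧ (not x → x)): Łukasiewicz ¬ gives 1 − 0.13 = 0.87
  Łukasiewicz value = 0.87
Difference: 1 − 0.87 = 0.13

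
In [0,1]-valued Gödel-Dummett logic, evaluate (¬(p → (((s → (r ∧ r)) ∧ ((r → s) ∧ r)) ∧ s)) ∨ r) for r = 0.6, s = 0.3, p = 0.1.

(r ∧ r) = min(0.6, 0.6) = 0.6
(s → (r ∧ r)): 0.3 ≤ 0.6, so result = 1
(r → s): 0.6 > 0.3, so result = 0.3
((r → s) ∧ r) = min(0.3, 0.6) = 0.3
((s → (r ∧ r)) ∧ ((r → s) ∧ r)) = min(1, 0.3) = 0.3
(((s → (r ∧ r)) ∧ ((r → s) ∧ r)) ∧ s) = min(0.3, 0.3) = 0.3
(p → (((s → (r ∧ r)) ∧ ((r → s) ∧ r)) ∧ s)): 0.1 ≤ 0.3, so result = 1
¬(p → (((s → (r ∧ r)) ∧ ((r → s) ∧ r)) ∧ s)): Gödel ¬ of 1 = 0 (operand ≠ 0)
(¬(p → (((s → (r ∧ r)) ∧ ((r → s) ∧ r)) ∧ s)) ∨ r) = max(0, 0.6) = 0.6

0.60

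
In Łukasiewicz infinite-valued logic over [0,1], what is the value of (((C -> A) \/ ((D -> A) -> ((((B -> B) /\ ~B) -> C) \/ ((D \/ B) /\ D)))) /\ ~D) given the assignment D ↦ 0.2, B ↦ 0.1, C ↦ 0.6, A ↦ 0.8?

(C -> A): min(1, 1 − 0.6 + 0.8) = 1
(D -> A): min(1, 1 − 0.2 + 0.8) = 1
(B -> B): min(1, 1 − 0.1 + 0.1) = 1
~B: Łukasiewicz ¬ gives 1 − 0.1 = 0.9
((B -> B) /\ ~B) = min(1, 0.9) = 0.9
(((B -> B) /\ ~B) -> C): min(1, 1 − 0.9 + 0.6) = 0.7
(D \/ B) = max(0.2, 0.1) = 0.2
((D \/ B) /\ D) = min(0.2, 0.2) = 0.2
((((B -> B) /\ ~B) -> C) \/ ((D \/ B) /\ D)) = max(0.7, 0.2) = 0.7
((D -> A) -> ((((B -> B) /\ ~B) -> C) \/ ((D \/ B) /\ D))): min(1, 1 − 1 + 0.7) = 0.7
((C -> A) \/ ((D -> A) -> ((((B -> B) /\ ~B) -> C) \/ ((D \/ B) /\ D)))) = max(1, 0.7) = 1
~D: Łukasiewicz ¬ gives 1 − 0.2 = 0.8
(((C -> A) \/ ((D -> A) -> ((((B -> B) /\ ~B) -> C) \/ ((D \/ B) /\ D)))) /\ ~D) = min(1, 0.8) = 0.8

0.80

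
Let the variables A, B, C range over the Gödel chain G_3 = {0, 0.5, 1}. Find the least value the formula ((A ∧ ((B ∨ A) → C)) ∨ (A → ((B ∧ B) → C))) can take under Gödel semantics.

The minimum is attained at A = 0.5, B = 0.5, C = 0:
  (B ∨ A) = max(0.5, 0.5) = 0.5
  ((B ∨ A) → C): 0.5 > 0, so result = 0
  (A ∧ ((B ∨ A) → C)) = min(0.5, 0) = 0
  (B ∧ B) = min(0.5, 0.5) = 0.5
  ((B ∧ B) → C): 0.5 > 0, so result = 0
  (A → ((B ∧ B) → C)): 0.5 > 0, so result = 0
  ((A ∧ ((B ∨ A) → C)) ∨ (A → ((B ∧ B) → C))) = max(0, 0) = 0
Checking all 27 assignments confirms none give a value below 0.00.

0.00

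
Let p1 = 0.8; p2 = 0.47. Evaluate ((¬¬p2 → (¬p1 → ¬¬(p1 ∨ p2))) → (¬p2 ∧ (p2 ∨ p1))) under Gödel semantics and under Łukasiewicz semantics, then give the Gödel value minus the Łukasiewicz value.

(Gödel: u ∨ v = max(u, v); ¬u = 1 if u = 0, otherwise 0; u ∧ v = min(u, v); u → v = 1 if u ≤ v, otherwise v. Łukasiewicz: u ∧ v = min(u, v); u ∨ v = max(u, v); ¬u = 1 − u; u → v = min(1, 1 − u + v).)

Gödel evaluation:
  ¬p2: Gödel ¬ of 0.47 = 0 (operand ≠ 0)
  ¬¬p2: Gödel ¬ of 0 = 1 (operand is 0)
  ¬p1: Gödel ¬ of 0.8 = 0 (operand ≠ 0)
  (p1 ∨ p2) = max(0.8, 0.47) = 0.8
  ¬(p1 ∨ p2): Gödel ¬ of 0.8 = 0 (operand ≠ 0)
  ¬¬(p1 ∨ p2): Gödel ¬ of 0 = 1 (operand is 0)
  (¬p1 → ¬¬(p1 ∨ p2)): 0 ≤ 1, so result = 1
  (¬¬p2 → (¬p1 → ¬¬(p1 ∨ p2))): 1 ≤ 1, so result = 1
  ¬p2: Gödel ¬ of 0.47 = 0 (operand ≠ 0)
  (p2 ∨ p1) = max(0.47, 0.8) = 0.8
  (¬p2 ∧ (p2 ∨ p1)) = min(0, 0.8) = 0
  ((¬¬p2 → (¬p1 → ¬¬(p1 ∨ p2))) → (¬p2 ∧ (p2 ∨ p1))): 1 > 0, so result = 0
  Gödel value = 0
Łukasiewicz evaluation:
  ¬p2: Łukasiewicz ¬ gives 1 − 0.47 = 0.53
  ¬¬p2: Łukasiewicz ¬ gives 1 − 0.53 = 0.47
  ¬p1: Łukasiewicz ¬ gives 1 − 0.8 = 0.2
  (p1 ∨ p2) = max(0.8, 0.47) = 0.8
  ¬(p1 ∨ p2): Łukasiewicz ¬ gives 1 − 0.8 = 0.2
  ¬¬(p1 ∨ p2): Łukasiewicz ¬ gives 1 − 0.2 = 0.8
  (¬p1 → ¬¬(p1 ∨ p2)): min(1, 1 − 0.2 + 0.8) = 1
  (¬¬p2 → (¬p1 → ¬¬(p1 ∨ p2))): min(1, 1 − 0.47 + 1) = 1
  ¬p2: Łukasiewicz ¬ gives 1 − 0.47 = 0.53
  (p2 ∨ p1) = max(0.47, 0.8) = 0.8
  (¬p2 ∧ (p2 ∨ p1)) = min(0.53, 0.8) = 0.53
  ((¬¬p2 → (¬p1 → ¬¬(p1 ∨ p2))) → (¬p2 ∧ (p2 ∨ p1))): min(1, 1 − 1 + 0.53) = 0.53
  Łukasiewicz value = 0.53
Difference: 0 − 0.53 = -0.53

-0.53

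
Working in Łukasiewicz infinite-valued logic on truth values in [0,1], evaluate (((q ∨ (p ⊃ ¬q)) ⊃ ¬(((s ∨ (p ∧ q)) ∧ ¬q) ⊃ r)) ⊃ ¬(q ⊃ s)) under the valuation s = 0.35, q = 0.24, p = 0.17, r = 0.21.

¬q: Łukasiewicz ¬ gives 1 − 0.24 = 0.76
(p ⊃ ¬q): min(1, 1 − 0.17 + 0.76) = 1
(q ∨ (p ⊃ ¬q)) = max(0.24, 1) = 1
(p ∧ q) = min(0.17, 0.24) = 0.17
(s ∨ (p ∧ q)) = max(0.35, 0.17) = 0.35
¬q: Łukasiewicz ¬ gives 1 − 0.24 = 0.76
((s ∨ (p ∧ q)) ∧ ¬q) = min(0.35, 0.76) = 0.35
(((s ∨ (p ∧ q)) ∧ ¬q) ⊃ r): min(1, 1 − 0.35 + 0.21) = 0.86
¬(((s ∨ (p ∧ q)) ∧ ¬q) ⊃ r): Łukasiewicz ¬ gives 1 − 0.86 = 0.14
((q ∨ (p ⊃ ¬q)) ⊃ ¬(((s ∨ (p ∧ q)) ∧ ¬q) ⊃ r)): min(1, 1 − 1 + 0.14) = 0.14
(q ⊃ s): min(1, 1 − 0.24 + 0.35) = 1
¬(q ⊃ s): Łukasiewicz ¬ gives 1 − 1 = 0
(((q ∨ (p ⊃ ¬q)) ⊃ ¬(((s ∨ (p ∧ q)) ∧ ¬q) ⊃ r)) ⊃ ¬(q ⊃ s)): min(1, 1 − 0.14 + 0) = 0.86

0.86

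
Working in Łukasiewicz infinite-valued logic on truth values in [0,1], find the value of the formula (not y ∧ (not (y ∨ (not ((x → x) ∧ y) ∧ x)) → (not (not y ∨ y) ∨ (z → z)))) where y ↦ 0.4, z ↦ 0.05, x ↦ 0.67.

0.60

not y: Łukasiewicz ¬ gives 1 − 0.4 = 0.6
(x → x): min(1, 1 − 0.67 + 0.67) = 1
((x → x) ∧ y) = min(1, 0.4) = 0.4
not ((x → x) ∧ y): Łukasiewicz ¬ gives 1 − 0.4 = 0.6
(not ((x → x) ∧ y) ∧ x) = min(0.6, 0.67) = 0.6
(y ∨ (not ((x → x) ∧ y) ∧ x)) = max(0.4, 0.6) = 0.6
not (y ∨ (not ((x → x) ∧ y) ∧ x)): Łukasiewicz ¬ gives 1 − 0.6 = 0.4
not y: Łukasiewicz ¬ gives 1 − 0.4 = 0.6
(not y ∨ y) = max(0.6, 0.4) = 0.6
not (not y ∨ y): Łukasiewicz ¬ gives 1 − 0.6 = 0.4
(z → z): min(1, 1 − 0.05 + 0.05) = 1
(not (not y ∨ y) ∨ (z → z)) = max(0.4, 1) = 1
(not (y ∨ (not ((x → x) ∧ y) ∧ x)) → (not (not y ∨ y) ∨ (z → z))): min(1, 1 − 0.4 + 1) = 1
(not y ∧ (not (y ∨ (not ((x → x) ∧ y) ∧ x)) → (not (not y ∨ y) ∨ (z → z)))) = min(0.6, 1) = 0.6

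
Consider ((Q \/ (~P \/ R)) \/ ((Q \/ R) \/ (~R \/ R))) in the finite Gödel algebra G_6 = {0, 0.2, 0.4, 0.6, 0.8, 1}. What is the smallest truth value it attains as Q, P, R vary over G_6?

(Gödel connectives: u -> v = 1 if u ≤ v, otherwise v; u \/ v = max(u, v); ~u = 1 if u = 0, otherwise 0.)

0.20

The minimum is attained at Q = 0, P = 0.2, R = 0.2:
  ~P: Gödel ¬ of 0.2 = 0 (operand ≠ 0)
  (~P \/ R) = max(0, 0.2) = 0.2
  (Q \/ (~P \/ R)) = max(0, 0.2) = 0.2
  (Q \/ R) = max(0, 0.2) = 0.2
  ~R: Gödel ¬ of 0.2 = 0 (operand ≠ 0)
  (~R \/ R) = max(0, 0.2) = 0.2
  ((Q \/ R) \/ (~R \/ R)) = max(0.2, 0.2) = 0.2
  ((Q \/ (~P \/ R)) \/ ((Q \/ R) \/ (~R \/ R))) = max(0.2, 0.2) = 0.2
Checking all 216 assignments confirms none give a value below 0.20.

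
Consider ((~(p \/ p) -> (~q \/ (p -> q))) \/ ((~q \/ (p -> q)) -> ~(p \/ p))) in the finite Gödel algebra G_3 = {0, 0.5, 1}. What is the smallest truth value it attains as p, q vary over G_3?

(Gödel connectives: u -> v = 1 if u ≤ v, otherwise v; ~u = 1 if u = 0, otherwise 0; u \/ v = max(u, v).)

1.00

Every assignment gives 1. For instance at p = 0, q = 0:
  (p \/ p) = max(0, 0) = 0
  ~(p \/ p): Gödel ¬ of 0 = 1 (operand is 0)
  ~q: Gödel ¬ of 0 = 1 (operand is 0)
  (p -> q): 0 ≤ 0, so result = 1
  (~q \/ (p -> q)) = max(1, 1) = 1
  (~(p \/ p) -> (~q \/ (p -> q))): 1 ≤ 1, so result = 1
  ~q: Gödel ¬ of 0 = 1 (operand is 0)
  (p -> q): 0 ≤ 0, so result = 1
  (~q \/ (p -> q)) = max(1, 1) = 1
  (p \/ p) = max(0, 0) = 0
  ~(p \/ p): Gödel ¬ of 0 = 1 (operand is 0)
  ((~q \/ (p -> q)) -> ~(p \/ p)): 1 ≤ 1, so result = 1
  ((~(p \/ p) -> (~q \/ (p -> q))) \/ ((~q \/ (p -> q)) -> ~(p \/ p))) = max(1, 1) = 1
All 9 assignments give value 1 — the formula is a G_3-tautology.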